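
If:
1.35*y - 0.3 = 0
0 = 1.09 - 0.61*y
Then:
No Solution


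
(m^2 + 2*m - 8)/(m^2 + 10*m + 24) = (m - 2)/(m + 6)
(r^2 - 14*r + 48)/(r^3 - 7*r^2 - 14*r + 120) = (r - 8)/(r^2 - r - 20)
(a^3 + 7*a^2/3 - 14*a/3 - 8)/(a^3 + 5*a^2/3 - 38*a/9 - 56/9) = 3*(a + 3)/(3*a + 7)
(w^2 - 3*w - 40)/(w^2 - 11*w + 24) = (w + 5)/(w - 3)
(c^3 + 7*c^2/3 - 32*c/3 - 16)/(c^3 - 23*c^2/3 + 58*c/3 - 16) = (3*c^2 + 16*c + 16)/(3*c^2 - 14*c + 16)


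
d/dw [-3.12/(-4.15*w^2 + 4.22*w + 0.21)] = (13.1664 - 25.896*w)/(-4.15*w^2 + 4.22*w + 0.21)^2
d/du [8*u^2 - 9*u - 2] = 16*u - 9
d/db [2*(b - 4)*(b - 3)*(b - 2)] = 6*b^2 - 36*b + 52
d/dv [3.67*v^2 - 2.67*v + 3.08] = 7.34*v - 2.67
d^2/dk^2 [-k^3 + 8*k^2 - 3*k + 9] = 16 - 6*k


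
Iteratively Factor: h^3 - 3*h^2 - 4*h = (h)*(h^2 - 3*h - 4) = h*(h - 4)*(h + 1)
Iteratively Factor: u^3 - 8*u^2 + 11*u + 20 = (u - 4)*(u^2 - 4*u - 5) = (u - 4)*(u + 1)*(u - 5)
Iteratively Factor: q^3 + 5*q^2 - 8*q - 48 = (q + 4)*(q^2 + q - 12) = (q - 3)*(q + 4)*(q + 4)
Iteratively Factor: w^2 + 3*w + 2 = (w + 2)*(w + 1)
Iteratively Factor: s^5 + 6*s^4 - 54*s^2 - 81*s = (s + 3)*(s^4 + 3*s^3 - 9*s^2 - 27*s) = s*(s + 3)*(s^3 + 3*s^2 - 9*s - 27) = s*(s + 3)^2*(s^2 - 9) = s*(s + 3)^3*(s - 3)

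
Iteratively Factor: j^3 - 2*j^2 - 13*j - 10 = (j - 5)*(j^2 + 3*j + 2) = (j - 5)*(j + 1)*(j + 2)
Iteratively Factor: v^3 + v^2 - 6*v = (v)*(v^2 + v - 6) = v*(v + 3)*(v - 2)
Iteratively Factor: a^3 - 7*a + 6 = (a - 2)*(a^2 + 2*a - 3) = (a - 2)*(a - 1)*(a + 3)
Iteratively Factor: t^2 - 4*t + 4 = (t - 2)*(t - 2)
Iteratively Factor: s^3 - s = (s - 1)*(s^2 + s) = (s - 1)*(s + 1)*(s)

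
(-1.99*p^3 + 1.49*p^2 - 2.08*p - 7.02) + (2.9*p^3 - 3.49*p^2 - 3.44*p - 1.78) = 0.91*p^3 - 2.0*p^2 - 5.52*p - 8.8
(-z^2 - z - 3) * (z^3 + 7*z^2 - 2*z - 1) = -z^5 - 8*z^4 - 8*z^3 - 18*z^2 + 7*z + 3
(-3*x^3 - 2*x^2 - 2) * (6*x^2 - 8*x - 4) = -18*x^5 + 12*x^4 + 28*x^3 - 4*x^2 + 16*x + 8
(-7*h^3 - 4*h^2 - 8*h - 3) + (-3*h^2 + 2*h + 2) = -7*h^3 - 7*h^2 - 6*h - 1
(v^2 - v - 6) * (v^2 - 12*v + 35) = v^4 - 13*v^3 + 41*v^2 + 37*v - 210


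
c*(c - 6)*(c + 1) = c^3 - 5*c^2 - 6*c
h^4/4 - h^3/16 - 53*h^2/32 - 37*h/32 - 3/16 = (h/4 + 1/2)*(h - 3)*(h + 1/4)*(h + 1/2)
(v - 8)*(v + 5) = v^2 - 3*v - 40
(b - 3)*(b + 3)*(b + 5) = b^3 + 5*b^2 - 9*b - 45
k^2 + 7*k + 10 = (k + 2)*(k + 5)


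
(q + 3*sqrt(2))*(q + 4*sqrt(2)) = q^2 + 7*sqrt(2)*q + 24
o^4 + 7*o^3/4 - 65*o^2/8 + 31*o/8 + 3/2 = (o - 3/2)*(o - 1)*(o + 1/4)*(o + 4)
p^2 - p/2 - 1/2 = (p - 1)*(p + 1/2)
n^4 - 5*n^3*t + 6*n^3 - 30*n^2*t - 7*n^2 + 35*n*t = n*(n - 1)*(n + 7)*(n - 5*t)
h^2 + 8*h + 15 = (h + 3)*(h + 5)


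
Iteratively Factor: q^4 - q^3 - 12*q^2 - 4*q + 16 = (q + 2)*(q^3 - 3*q^2 - 6*q + 8) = (q + 2)^2*(q^2 - 5*q + 4) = (q - 1)*(q + 2)^2*(q - 4)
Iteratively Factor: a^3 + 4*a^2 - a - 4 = (a + 4)*(a^2 - 1) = (a - 1)*(a + 4)*(a + 1)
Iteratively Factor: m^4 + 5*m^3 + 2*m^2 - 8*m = (m - 1)*(m^3 + 6*m^2 + 8*m) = (m - 1)*(m + 2)*(m^2 + 4*m) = (m - 1)*(m + 2)*(m + 4)*(m)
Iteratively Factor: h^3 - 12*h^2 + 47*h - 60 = (h - 3)*(h^2 - 9*h + 20) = (h - 4)*(h - 3)*(h - 5)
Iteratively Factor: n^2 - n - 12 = (n - 4)*(n + 3)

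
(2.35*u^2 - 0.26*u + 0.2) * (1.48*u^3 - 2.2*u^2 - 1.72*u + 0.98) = 3.478*u^5 - 5.5548*u^4 - 3.174*u^3 + 2.3102*u^2 - 0.5988*u + 0.196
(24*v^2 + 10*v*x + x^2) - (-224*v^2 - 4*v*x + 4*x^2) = 248*v^2 + 14*v*x - 3*x^2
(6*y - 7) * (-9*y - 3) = -54*y^2 + 45*y + 21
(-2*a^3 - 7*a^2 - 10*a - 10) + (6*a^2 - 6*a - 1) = -2*a^3 - a^2 - 16*a - 11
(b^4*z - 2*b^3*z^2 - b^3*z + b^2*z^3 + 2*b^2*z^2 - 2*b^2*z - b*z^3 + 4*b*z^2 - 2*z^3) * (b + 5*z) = b^5*z + 3*b^4*z^2 - b^4*z - 9*b^3*z^3 - 3*b^3*z^2 - 2*b^3*z + 5*b^2*z^4 + 9*b^2*z^3 - 6*b^2*z^2 - 5*b*z^4 + 18*b*z^3 - 10*z^4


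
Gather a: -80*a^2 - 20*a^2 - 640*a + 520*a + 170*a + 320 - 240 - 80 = -100*a^2 + 50*a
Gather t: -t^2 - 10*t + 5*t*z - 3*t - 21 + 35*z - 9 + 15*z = -t^2 + t*(5*z - 13) + 50*z - 30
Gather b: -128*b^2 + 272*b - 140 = -128*b^2 + 272*b - 140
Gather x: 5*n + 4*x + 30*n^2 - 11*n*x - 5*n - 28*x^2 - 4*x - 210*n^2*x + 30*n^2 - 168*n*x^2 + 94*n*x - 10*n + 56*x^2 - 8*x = 60*n^2 - 10*n + x^2*(28 - 168*n) + x*(-210*n^2 + 83*n - 8)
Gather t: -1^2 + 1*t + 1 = t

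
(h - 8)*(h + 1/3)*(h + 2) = h^3 - 17*h^2/3 - 18*h - 16/3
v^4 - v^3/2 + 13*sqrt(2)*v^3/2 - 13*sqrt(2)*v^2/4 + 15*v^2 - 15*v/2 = v*(v - 1/2)*(v + 3*sqrt(2)/2)*(v + 5*sqrt(2))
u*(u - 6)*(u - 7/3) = u^3 - 25*u^2/3 + 14*u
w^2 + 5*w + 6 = (w + 2)*(w + 3)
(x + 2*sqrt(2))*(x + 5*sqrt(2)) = x^2 + 7*sqrt(2)*x + 20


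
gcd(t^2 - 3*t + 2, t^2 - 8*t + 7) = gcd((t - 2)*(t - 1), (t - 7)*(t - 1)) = t - 1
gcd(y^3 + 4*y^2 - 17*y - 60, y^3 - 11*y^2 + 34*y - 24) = y - 4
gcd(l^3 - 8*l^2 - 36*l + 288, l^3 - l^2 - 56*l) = l - 8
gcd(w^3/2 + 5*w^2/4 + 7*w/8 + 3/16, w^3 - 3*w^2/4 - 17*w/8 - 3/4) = w + 1/2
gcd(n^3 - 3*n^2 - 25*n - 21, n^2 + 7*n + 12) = n + 3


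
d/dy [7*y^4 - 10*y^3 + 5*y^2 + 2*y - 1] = 28*y^3 - 30*y^2 + 10*y + 2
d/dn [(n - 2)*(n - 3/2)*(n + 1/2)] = 3*n^2 - 6*n + 5/4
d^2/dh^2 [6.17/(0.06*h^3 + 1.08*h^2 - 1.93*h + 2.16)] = (-(2.2212*h + 13.3272)*(0.06*h^3 + 1.08*h^2 - 1.93*h + 2.16) + 6.17*(0.18*h^2 + 2.16*h - 1.93)*(0.36*h^2 + 4.32*h - 3.86))/(0.06*h^3 + 1.08*h^2 - 1.93*h + 2.16)^3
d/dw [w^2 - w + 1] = 2*w - 1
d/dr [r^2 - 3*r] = 2*r - 3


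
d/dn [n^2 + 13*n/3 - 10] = 2*n + 13/3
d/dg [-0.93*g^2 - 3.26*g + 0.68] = -1.86*g - 3.26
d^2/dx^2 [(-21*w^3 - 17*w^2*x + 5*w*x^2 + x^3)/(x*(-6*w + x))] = w^2*(-1512*w^3 + 756*w^2*x - 126*w*x^2 + 98*x^3)/(x^3*(-216*w^3 + 108*w^2*x - 18*w*x^2 + x^3))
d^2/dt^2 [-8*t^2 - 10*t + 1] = -16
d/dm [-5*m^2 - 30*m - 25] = -10*m - 30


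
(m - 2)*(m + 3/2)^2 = m^3 + m^2 - 15*m/4 - 9/2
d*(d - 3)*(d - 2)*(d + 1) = d^4 - 4*d^3 + d^2 + 6*d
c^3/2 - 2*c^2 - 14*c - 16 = (c/2 + 1)*(c - 8)*(c + 2)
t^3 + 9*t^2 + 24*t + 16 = (t + 1)*(t + 4)^2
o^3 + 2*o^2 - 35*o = o*(o - 5)*(o + 7)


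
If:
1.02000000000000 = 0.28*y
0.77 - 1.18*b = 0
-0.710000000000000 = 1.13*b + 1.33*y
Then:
No Solution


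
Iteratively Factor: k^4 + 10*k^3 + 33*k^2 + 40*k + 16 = (k + 1)*(k^3 + 9*k^2 + 24*k + 16) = (k + 1)*(k + 4)*(k^2 + 5*k + 4) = (k + 1)^2*(k + 4)*(k + 4)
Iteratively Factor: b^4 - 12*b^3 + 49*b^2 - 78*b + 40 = (b - 2)*(b^3 - 10*b^2 + 29*b - 20) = (b - 4)*(b - 2)*(b^2 - 6*b + 5) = (b - 5)*(b - 4)*(b - 2)*(b - 1)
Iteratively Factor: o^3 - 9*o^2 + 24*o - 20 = (o - 5)*(o^2 - 4*o + 4) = (o - 5)*(o - 2)*(o - 2)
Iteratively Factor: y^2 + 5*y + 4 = (y + 4)*(y + 1)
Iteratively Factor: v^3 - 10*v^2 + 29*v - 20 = (v - 5)*(v^2 - 5*v + 4) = (v - 5)*(v - 4)*(v - 1)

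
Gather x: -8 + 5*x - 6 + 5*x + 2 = 10*x - 12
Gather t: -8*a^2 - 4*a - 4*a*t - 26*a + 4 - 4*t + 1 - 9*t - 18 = -8*a^2 - 30*a + t*(-4*a - 13) - 13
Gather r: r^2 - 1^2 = r^2 - 1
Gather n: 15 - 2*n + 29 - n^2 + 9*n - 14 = -n^2 + 7*n + 30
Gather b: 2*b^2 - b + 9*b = 2*b^2 + 8*b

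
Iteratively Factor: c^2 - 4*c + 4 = (c - 2)*(c - 2)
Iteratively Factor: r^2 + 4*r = (r)*(r + 4)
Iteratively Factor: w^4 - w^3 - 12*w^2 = (w)*(w^3 - w^2 - 12*w) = w*(w - 4)*(w^2 + 3*w) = w*(w - 4)*(w + 3)*(w)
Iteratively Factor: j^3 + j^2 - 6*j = (j - 2)*(j^2 + 3*j) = j*(j - 2)*(j + 3)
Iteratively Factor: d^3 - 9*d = (d - 3)*(d^2 + 3*d) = (d - 3)*(d + 3)*(d)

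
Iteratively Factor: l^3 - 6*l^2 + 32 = (l + 2)*(l^2 - 8*l + 16) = (l - 4)*(l + 2)*(l - 4)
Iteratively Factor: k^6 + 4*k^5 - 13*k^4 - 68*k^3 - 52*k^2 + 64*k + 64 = (k + 2)*(k^5 + 2*k^4 - 17*k^3 - 34*k^2 + 16*k + 32) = (k - 1)*(k + 2)*(k^4 + 3*k^3 - 14*k^2 - 48*k - 32) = (k - 1)*(k + 2)*(k + 4)*(k^3 - k^2 - 10*k - 8) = (k - 4)*(k - 1)*(k + 2)*(k + 4)*(k^2 + 3*k + 2) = (k - 4)*(k - 1)*(k + 1)*(k + 2)*(k + 4)*(k + 2)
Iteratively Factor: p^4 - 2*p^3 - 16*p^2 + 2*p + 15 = (p - 5)*(p^3 + 3*p^2 - p - 3) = (p - 5)*(p - 1)*(p^2 + 4*p + 3) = (p - 5)*(p - 1)*(p + 1)*(p + 3)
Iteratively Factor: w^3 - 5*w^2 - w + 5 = (w - 5)*(w^2 - 1) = (w - 5)*(w + 1)*(w - 1)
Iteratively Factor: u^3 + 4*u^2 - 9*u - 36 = (u + 4)*(u^2 - 9) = (u + 3)*(u + 4)*(u - 3)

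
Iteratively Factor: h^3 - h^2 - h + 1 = (h - 1)*(h^2 - 1) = (h - 1)*(h + 1)*(h - 1)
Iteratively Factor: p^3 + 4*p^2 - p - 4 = (p + 1)*(p^2 + 3*p - 4) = (p - 1)*(p + 1)*(p + 4)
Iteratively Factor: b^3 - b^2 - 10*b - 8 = (b + 2)*(b^2 - 3*b - 4) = (b + 1)*(b + 2)*(b - 4)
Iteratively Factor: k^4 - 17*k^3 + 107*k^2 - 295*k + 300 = (k - 3)*(k^3 - 14*k^2 + 65*k - 100) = (k - 5)*(k - 3)*(k^2 - 9*k + 20) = (k - 5)^2*(k - 3)*(k - 4)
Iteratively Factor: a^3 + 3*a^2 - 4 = (a + 2)*(a^2 + a - 2) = (a + 2)^2*(a - 1)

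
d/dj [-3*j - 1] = -3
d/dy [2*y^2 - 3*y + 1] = 4*y - 3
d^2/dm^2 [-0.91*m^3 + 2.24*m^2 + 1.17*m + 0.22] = 4.48 - 5.46*m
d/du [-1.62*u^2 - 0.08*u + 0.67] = -3.24*u - 0.08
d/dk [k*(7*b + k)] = 7*b + 2*k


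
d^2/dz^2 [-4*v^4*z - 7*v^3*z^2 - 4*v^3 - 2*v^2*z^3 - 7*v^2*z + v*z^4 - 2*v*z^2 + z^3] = -14*v^3 - 12*v^2*z + 12*v*z^2 - 4*v + 6*z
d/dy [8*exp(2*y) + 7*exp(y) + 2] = (16*exp(y) + 7)*exp(y)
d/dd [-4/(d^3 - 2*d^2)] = 4*(3*d - 4)/(d^3*(d - 2)^2)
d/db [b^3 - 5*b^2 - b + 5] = 3*b^2 - 10*b - 1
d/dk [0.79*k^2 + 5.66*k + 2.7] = 1.58*k + 5.66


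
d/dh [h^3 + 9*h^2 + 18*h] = 3*h^2 + 18*h + 18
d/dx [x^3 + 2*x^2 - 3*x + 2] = 3*x^2 + 4*x - 3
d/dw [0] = 0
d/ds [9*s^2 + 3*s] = 18*s + 3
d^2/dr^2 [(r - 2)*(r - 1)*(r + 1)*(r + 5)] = 12*r^2 + 18*r - 22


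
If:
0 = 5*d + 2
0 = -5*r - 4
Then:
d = -2/5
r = -4/5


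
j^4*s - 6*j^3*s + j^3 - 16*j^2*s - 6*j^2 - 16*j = j*(j - 8)*(j + 2)*(j*s + 1)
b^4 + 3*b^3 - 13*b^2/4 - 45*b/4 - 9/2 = (b - 2)*(b + 1/2)*(b + 3/2)*(b + 3)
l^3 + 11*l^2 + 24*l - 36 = (l - 1)*(l + 6)^2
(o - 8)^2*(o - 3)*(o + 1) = o^4 - 18*o^3 + 93*o^2 - 80*o - 192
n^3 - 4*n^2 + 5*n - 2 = (n - 2)*(n - 1)^2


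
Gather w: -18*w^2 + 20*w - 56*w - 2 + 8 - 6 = -18*w^2 - 36*w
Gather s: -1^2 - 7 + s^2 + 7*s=s^2 + 7*s - 8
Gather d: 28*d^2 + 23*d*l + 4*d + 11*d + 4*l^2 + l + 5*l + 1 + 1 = 28*d^2 + d*(23*l + 15) + 4*l^2 + 6*l + 2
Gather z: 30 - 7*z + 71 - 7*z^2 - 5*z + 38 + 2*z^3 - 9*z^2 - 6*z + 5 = 2*z^3 - 16*z^2 - 18*z + 144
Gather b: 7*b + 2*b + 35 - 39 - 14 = 9*b - 18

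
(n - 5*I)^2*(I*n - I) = I*n^3 + 10*n^2 - I*n^2 - 10*n - 25*I*n + 25*I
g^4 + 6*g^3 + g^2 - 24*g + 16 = (g - 1)^2*(g + 4)^2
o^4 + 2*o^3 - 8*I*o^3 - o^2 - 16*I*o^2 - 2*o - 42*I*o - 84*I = (o + 2)*(o - 7*I)*(o - 3*I)*(o + 2*I)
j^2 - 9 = (j - 3)*(j + 3)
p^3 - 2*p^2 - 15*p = p*(p - 5)*(p + 3)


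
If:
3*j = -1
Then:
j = -1/3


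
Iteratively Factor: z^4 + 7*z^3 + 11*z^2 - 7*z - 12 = (z - 1)*(z^3 + 8*z^2 + 19*z + 12) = (z - 1)*(z + 3)*(z^2 + 5*z + 4) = (z - 1)*(z + 3)*(z + 4)*(z + 1)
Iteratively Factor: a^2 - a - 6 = (a + 2)*(a - 3)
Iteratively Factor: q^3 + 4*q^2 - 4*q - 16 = (q + 4)*(q^2 - 4) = (q - 2)*(q + 4)*(q + 2)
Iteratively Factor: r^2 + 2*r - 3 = (r - 1)*(r + 3)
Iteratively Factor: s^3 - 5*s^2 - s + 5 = (s + 1)*(s^2 - 6*s + 5) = (s - 5)*(s + 1)*(s - 1)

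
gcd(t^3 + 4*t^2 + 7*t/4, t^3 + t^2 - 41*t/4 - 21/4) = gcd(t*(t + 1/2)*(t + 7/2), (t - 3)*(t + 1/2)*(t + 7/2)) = t^2 + 4*t + 7/4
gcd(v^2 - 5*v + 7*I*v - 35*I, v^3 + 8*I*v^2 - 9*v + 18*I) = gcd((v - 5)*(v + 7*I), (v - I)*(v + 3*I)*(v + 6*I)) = 1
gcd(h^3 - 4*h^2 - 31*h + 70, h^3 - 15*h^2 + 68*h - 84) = h^2 - 9*h + 14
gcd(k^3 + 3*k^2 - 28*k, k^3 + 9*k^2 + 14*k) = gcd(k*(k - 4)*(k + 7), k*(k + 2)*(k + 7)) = k^2 + 7*k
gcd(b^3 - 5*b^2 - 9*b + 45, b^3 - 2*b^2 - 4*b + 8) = 1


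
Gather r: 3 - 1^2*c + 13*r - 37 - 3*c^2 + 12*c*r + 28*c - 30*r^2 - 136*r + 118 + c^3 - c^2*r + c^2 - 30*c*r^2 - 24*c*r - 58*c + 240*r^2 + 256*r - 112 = c^3 - 2*c^2 - 31*c + r^2*(210 - 30*c) + r*(-c^2 - 12*c + 133) - 28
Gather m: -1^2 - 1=-2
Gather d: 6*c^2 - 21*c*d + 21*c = 6*c^2 - 21*c*d + 21*c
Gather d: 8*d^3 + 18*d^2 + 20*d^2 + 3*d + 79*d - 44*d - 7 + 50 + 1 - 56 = 8*d^3 + 38*d^2 + 38*d - 12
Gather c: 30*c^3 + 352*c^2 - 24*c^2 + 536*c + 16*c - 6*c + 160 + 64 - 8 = 30*c^3 + 328*c^2 + 546*c + 216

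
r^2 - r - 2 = (r - 2)*(r + 1)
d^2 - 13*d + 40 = (d - 8)*(d - 5)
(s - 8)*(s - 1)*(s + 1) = s^3 - 8*s^2 - s + 8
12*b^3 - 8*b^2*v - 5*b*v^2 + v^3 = (-6*b + v)*(-b + v)*(2*b + v)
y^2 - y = y*(y - 1)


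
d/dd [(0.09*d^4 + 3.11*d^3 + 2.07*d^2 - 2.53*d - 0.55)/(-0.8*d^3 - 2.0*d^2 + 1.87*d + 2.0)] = (-0.072*d^6 - 0.36*d^5 - 4.0591*d^4 + 8.3034*d^3 + 16.1509*d^2 + 6.08*d - 4.0315)/(0.64*d^6 + 3.2*d^5 + 1.008*d^4 - 10.68*d^3 - 4.5031*d^2 + 7.48*d + 4.0)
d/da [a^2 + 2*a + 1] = 2*a + 2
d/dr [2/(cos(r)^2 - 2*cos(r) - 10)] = 4*(cos(r) - 1)*sin(r)/(sin(r)^2 + 2*cos(r) + 9)^2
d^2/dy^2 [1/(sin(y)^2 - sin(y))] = (-4 - 1/sin(y) + 4/sin(y)^2 - 2/sin(y)^3)/(sin(y) - 1)^2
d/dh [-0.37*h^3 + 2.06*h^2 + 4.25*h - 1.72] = -1.11*h^2 + 4.12*h + 4.25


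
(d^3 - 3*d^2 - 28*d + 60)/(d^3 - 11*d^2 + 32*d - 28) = (d^2 - d - 30)/(d^2 - 9*d + 14)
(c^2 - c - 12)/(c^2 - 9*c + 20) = (c + 3)/(c - 5)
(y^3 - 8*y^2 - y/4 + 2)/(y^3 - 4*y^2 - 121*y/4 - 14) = (2*y - 1)/(2*y + 7)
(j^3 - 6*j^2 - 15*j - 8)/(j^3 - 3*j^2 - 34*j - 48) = (j^2 + 2*j + 1)/(j^2 + 5*j + 6)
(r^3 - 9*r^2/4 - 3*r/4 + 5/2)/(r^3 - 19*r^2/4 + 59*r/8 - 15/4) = 2*(r + 1)/(2*r - 3)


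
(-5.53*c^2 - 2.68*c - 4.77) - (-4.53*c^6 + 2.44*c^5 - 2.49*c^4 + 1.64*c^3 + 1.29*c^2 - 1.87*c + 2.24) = 4.53*c^6 - 2.44*c^5 + 2.49*c^4 - 1.64*c^3 - 6.82*c^2 - 0.81*c - 7.01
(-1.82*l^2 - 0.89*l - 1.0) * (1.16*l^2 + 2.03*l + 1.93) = -2.1112*l^4 - 4.727*l^3 - 6.4793*l^2 - 3.7477*l - 1.93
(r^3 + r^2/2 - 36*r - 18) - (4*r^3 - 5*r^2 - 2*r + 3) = -3*r^3 + 11*r^2/2 - 34*r - 21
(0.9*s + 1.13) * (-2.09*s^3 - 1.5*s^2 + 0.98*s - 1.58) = -1.881*s^4 - 3.7117*s^3 - 0.813*s^2 - 0.3146*s - 1.7854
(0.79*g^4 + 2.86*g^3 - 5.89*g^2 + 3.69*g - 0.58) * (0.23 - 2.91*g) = -2.2989*g^5 - 8.1409*g^4 + 17.7977*g^3 - 12.0926*g^2 + 2.5365*g - 0.1334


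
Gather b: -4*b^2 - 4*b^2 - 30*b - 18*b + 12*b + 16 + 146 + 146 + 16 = -8*b^2 - 36*b + 324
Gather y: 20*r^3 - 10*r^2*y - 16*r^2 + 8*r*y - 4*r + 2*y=20*r^3 - 16*r^2 - 4*r + y*(-10*r^2 + 8*r + 2)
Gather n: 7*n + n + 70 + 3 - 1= 8*n + 72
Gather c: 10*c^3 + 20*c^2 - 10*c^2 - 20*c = 10*c^3 + 10*c^2 - 20*c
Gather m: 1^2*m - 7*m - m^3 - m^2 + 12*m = -m^3 - m^2 + 6*m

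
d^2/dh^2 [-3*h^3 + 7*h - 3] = -18*h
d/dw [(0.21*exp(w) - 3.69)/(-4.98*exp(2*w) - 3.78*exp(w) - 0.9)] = (1.0458*exp(2*w) - 36.7524*exp(w) - 14.1372)*exp(w)/(24.8004*exp(4*w) + 37.6488*exp(3*w) + 23.2524*exp(2*w) + 6.804*exp(w) + 0.81)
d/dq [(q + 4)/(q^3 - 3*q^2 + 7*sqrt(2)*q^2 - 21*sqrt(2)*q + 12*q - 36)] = (q^3 - 3*q^2 + 7*sqrt(2)*q^2 - 21*sqrt(2)*q + 12*q - (q + 4)*(3*q^2 - 6*q + 14*sqrt(2)*q - 21*sqrt(2) + 12) - 36)/(q^3 - 3*q^2 + 7*sqrt(2)*q^2 - 21*sqrt(2)*q + 12*q - 36)^2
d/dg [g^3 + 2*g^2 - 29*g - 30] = 3*g^2 + 4*g - 29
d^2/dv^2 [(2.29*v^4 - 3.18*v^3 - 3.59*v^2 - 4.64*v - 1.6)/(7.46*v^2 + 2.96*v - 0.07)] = (254.884328*v^6 + 303.401184*v^5 + 113.209356*v^4 - 424.537736000001*v^3 - 541.41552*v^2 - 226.6149*v - 31.666158)/(415.160936*v^6 + 494.186208*v^5 + 184.397772*v^4 + 16.660064*v^3 - 1.730274*v^2 + 0.043512*v - 0.000343)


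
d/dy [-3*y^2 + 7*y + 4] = 7 - 6*y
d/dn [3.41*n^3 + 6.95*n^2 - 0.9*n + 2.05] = 10.23*n^2 + 13.9*n - 0.9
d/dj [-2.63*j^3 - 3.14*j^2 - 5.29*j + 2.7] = -7.89*j^2 - 6.28*j - 5.29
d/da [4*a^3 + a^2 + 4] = 2*a*(6*a + 1)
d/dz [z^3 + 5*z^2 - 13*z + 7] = 3*z^2 + 10*z - 13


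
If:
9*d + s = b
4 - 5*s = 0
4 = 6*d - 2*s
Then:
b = 46/5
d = 14/15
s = 4/5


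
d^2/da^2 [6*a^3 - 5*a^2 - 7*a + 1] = 36*a - 10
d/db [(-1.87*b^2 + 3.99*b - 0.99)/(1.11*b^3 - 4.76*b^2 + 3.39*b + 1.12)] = (2.0757*b^4 - 8.8578*b^3 + 15.9498*b^2 - 13.6136*b + 7.8249)/(1.2321*b^6 - 10.5672*b^5 + 30.1834*b^4 - 29.7864*b^3 + 0.829700000000001*b^2 + 7.5936*b + 1.2544)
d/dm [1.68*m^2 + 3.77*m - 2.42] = 3.36*m + 3.77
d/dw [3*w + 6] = 3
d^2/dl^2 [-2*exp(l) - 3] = -2*exp(l)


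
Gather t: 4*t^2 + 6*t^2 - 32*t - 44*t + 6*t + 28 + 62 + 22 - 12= 10*t^2 - 70*t + 100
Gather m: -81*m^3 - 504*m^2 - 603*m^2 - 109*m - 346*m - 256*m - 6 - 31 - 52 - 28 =-81*m^3 - 1107*m^2 - 711*m - 117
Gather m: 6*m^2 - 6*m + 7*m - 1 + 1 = 6*m^2 + m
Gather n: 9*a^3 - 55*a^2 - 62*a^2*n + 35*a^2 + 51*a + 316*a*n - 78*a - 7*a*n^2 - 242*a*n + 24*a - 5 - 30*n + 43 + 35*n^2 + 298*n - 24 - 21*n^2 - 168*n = 9*a^3 - 20*a^2 - 3*a + n^2*(14 - 7*a) + n*(-62*a^2 + 74*a + 100) + 14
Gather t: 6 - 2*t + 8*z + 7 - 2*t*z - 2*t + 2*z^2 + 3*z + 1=t*(-2*z - 4) + 2*z^2 + 11*z + 14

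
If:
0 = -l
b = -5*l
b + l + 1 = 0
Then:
No Solution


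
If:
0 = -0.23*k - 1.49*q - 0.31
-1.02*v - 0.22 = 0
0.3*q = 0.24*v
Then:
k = -0.23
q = -0.17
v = -0.22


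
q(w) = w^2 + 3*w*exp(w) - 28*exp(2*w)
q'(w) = 3*w*exp(w) + 2*w - 56*exp(2*w) + 3*exp(w)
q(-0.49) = -11.17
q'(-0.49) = -21.06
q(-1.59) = 0.39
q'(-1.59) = -5.87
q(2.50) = -4057.95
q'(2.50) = -8178.22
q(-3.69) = 13.32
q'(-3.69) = -7.62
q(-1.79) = 1.53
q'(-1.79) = -5.54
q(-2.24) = 3.98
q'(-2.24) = -5.51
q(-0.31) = -15.65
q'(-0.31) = -29.23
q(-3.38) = 11.05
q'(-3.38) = -7.07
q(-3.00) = 8.48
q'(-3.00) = -6.44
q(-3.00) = 8.48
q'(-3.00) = -6.44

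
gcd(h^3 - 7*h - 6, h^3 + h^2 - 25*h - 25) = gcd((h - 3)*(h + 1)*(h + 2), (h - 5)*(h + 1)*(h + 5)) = h + 1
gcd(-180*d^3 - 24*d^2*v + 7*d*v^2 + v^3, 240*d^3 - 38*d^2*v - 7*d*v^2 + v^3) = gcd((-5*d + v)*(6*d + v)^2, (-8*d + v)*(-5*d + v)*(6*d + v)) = -30*d^2 + d*v + v^2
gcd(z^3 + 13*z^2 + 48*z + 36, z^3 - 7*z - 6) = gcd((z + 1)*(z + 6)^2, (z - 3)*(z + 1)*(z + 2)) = z + 1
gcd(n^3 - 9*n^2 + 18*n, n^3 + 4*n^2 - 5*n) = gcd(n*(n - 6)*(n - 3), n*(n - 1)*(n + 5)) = n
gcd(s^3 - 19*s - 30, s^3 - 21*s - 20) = s - 5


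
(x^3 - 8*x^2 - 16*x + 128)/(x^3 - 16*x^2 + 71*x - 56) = (x^2 - 16)/(x^2 - 8*x + 7)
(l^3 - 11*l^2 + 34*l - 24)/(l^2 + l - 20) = (l^2 - 7*l + 6)/(l + 5)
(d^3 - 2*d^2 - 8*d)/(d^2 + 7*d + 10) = d*(d - 4)/(d + 5)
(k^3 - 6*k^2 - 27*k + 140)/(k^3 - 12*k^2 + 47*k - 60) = (k^2 - 2*k - 35)/(k^2 - 8*k + 15)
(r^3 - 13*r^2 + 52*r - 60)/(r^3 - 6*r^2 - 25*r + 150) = (r - 2)/(r + 5)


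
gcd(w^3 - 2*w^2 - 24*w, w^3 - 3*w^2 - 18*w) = w^2 - 6*w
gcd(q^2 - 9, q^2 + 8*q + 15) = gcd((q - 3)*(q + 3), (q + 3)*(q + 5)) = q + 3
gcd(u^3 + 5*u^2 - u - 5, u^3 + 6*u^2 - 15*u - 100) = u + 5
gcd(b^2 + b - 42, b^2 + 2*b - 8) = 1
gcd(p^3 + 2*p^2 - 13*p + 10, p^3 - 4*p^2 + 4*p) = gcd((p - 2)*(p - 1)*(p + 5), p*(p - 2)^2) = p - 2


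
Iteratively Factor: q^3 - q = (q + 1)*(q^2 - q) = q*(q + 1)*(q - 1)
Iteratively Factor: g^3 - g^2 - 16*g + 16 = (g - 4)*(g^2 + 3*g - 4) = (g - 4)*(g + 4)*(g - 1)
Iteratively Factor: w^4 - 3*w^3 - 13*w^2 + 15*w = (w - 1)*(w^3 - 2*w^2 - 15*w) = (w - 1)*(w + 3)*(w^2 - 5*w) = (w - 5)*(w - 1)*(w + 3)*(w)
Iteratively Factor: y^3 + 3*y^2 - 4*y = (y + 4)*(y^2 - y) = y*(y + 4)*(y - 1)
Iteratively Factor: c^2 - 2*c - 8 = (c - 4)*(c + 2)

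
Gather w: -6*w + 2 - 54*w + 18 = 20 - 60*w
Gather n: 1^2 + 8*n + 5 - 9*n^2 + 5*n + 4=-9*n^2 + 13*n + 10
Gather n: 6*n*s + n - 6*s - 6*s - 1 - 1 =n*(6*s + 1) - 12*s - 2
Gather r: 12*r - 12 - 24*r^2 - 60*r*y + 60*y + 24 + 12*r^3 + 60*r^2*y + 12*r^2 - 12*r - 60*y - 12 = 12*r^3 + r^2*(60*y - 12) - 60*r*y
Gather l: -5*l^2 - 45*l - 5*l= -5*l^2 - 50*l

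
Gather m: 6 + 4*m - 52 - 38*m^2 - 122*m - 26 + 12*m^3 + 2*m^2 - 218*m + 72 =12*m^3 - 36*m^2 - 336*m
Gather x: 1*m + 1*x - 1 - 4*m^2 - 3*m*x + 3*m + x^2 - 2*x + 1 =-4*m^2 + 4*m + x^2 + x*(-3*m - 1)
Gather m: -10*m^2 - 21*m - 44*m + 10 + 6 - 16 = -10*m^2 - 65*m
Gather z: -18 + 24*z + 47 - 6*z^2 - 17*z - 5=-6*z^2 + 7*z + 24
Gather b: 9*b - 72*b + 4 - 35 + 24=-63*b - 7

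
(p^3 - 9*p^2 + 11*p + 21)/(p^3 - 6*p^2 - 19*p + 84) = (p + 1)/(p + 4)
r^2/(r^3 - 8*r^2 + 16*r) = r/(r^2 - 8*r + 16)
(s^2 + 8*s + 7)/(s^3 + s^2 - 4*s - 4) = (s + 7)/(s^2 - 4)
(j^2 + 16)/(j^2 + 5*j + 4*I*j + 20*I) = (j - 4*I)/(j + 5)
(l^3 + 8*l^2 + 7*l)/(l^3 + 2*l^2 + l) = (l + 7)/(l + 1)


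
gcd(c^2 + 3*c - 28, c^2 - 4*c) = c - 4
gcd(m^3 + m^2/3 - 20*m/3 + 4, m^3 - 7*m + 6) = m^2 + m - 6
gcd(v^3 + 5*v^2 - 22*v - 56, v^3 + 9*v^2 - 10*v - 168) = v^2 + 3*v - 28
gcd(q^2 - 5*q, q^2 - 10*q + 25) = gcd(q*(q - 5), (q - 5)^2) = q - 5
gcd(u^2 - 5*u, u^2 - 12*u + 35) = u - 5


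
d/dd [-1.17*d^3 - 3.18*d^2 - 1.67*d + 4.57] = -3.51*d^2 - 6.36*d - 1.67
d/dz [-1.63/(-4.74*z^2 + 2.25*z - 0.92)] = (3.6675 - 15.4524*z)/(4.74*z^2 - 2.25*z + 0.92)^2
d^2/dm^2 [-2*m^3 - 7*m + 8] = -12*m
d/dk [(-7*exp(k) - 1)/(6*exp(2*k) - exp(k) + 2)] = ((7*exp(k) + 1)*(12*exp(k) - 1) - 42*exp(2*k) + 7*exp(k) - 14)*exp(k)/(6*exp(2*k) - exp(k) + 2)^2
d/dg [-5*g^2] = -10*g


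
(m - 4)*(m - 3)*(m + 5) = m^3 - 2*m^2 - 23*m + 60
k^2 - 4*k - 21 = (k - 7)*(k + 3)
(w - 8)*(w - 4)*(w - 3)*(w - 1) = w^4 - 16*w^3 + 83*w^2 - 164*w + 96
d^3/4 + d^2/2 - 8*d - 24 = (d/4 + 1)*(d - 6)*(d + 4)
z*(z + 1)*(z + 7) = z^3 + 8*z^2 + 7*z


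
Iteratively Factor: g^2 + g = (g + 1)*(g)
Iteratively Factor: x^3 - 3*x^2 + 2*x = (x)*(x^2 - 3*x + 2) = x*(x - 1)*(x - 2)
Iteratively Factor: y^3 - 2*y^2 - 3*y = (y)*(y^2 - 2*y - 3) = y*(y - 3)*(y + 1)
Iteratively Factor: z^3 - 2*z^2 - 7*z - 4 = (z + 1)*(z^2 - 3*z - 4) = (z - 4)*(z + 1)*(z + 1)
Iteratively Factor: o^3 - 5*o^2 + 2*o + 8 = (o + 1)*(o^2 - 6*o + 8) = (o - 2)*(o + 1)*(o - 4)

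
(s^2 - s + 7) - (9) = s^2 - s - 2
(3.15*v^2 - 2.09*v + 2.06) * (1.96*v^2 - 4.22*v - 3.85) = 6.174*v^4 - 17.3894*v^3 + 0.729899999999999*v^2 - 0.646699999999999*v - 7.931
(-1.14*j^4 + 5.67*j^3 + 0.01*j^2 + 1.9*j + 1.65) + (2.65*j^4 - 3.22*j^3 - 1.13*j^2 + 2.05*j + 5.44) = 1.51*j^4 + 2.45*j^3 - 1.12*j^2 + 3.95*j + 7.09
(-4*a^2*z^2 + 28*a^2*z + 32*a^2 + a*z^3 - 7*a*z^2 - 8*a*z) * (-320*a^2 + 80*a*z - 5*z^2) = 1280*a^4*z^2 - 8960*a^4*z - 10240*a^4 - 640*a^3*z^3 + 4480*a^3*z^2 + 5120*a^3*z + 100*a^2*z^4 - 700*a^2*z^3 - 800*a^2*z^2 - 5*a*z^5 + 35*a*z^4 + 40*a*z^3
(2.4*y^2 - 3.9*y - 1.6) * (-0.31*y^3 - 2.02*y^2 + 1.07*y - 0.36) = -0.744*y^5 - 3.639*y^4 + 10.942*y^3 - 1.805*y^2 - 0.308*y + 0.576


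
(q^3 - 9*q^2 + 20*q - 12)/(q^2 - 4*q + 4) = (q^2 - 7*q + 6)/(q - 2)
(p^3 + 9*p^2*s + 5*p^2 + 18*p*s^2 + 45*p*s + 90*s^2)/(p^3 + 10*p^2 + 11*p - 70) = (p^2 + 9*p*s + 18*s^2)/(p^2 + 5*p - 14)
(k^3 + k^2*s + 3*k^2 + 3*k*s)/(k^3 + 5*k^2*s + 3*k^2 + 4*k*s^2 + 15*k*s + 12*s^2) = k/(k + 4*s)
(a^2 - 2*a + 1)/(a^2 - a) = (a - 1)/a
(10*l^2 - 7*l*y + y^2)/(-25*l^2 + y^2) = (-2*l + y)/(5*l + y)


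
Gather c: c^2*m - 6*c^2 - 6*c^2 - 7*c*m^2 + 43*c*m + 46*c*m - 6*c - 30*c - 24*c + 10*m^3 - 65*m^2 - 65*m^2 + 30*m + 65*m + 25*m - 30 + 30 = c^2*(m - 12) + c*(-7*m^2 + 89*m - 60) + 10*m^3 - 130*m^2 + 120*m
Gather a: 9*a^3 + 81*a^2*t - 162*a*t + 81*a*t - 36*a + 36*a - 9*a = 9*a^3 + 81*a^2*t + a*(-81*t - 9)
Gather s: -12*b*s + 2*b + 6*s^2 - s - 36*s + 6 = 2*b + 6*s^2 + s*(-12*b - 37) + 6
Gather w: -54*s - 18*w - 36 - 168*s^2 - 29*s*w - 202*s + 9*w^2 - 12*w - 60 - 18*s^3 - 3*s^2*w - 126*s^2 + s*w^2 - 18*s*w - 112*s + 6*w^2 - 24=-18*s^3 - 294*s^2 - 368*s + w^2*(s + 15) + w*(-3*s^2 - 47*s - 30) - 120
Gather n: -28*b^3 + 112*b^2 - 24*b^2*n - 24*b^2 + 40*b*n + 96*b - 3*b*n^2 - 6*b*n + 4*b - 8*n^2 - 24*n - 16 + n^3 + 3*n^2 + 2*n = -28*b^3 + 88*b^2 + 100*b + n^3 + n^2*(-3*b - 5) + n*(-24*b^2 + 34*b - 22) - 16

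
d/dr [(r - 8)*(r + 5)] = 2*r - 3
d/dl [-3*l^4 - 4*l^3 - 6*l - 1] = -12*l^3 - 12*l^2 - 6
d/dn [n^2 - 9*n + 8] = 2*n - 9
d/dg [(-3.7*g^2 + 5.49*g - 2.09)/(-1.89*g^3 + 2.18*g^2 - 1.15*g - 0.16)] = (-6.993*g^4 + 20.7522*g^3 - 19.5635*g^2 + 10.2964*g - 3.2819)/(3.5721*g^6 - 8.2404*g^5 + 9.0994*g^4 - 4.4092*g^3 + 0.6249*g^2 + 0.368*g + 0.0256)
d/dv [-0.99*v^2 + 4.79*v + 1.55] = 4.79 - 1.98*v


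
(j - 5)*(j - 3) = j^2 - 8*j + 15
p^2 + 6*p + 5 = (p + 1)*(p + 5)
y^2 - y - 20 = (y - 5)*(y + 4)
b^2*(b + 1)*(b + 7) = b^4 + 8*b^3 + 7*b^2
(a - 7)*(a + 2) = a^2 - 5*a - 14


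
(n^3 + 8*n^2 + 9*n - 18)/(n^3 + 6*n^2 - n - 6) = (n + 3)/(n + 1)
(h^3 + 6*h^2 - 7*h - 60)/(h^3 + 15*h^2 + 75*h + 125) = (h^2 + h - 12)/(h^2 + 10*h + 25)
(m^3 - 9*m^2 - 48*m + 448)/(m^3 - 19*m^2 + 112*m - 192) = (m + 7)/(m - 3)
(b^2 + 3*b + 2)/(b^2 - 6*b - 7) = (b + 2)/(b - 7)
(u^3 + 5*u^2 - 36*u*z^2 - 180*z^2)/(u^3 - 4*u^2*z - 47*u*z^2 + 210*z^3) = (-u^2 - 6*u*z - 5*u - 30*z)/(-u^2 - 2*u*z + 35*z^2)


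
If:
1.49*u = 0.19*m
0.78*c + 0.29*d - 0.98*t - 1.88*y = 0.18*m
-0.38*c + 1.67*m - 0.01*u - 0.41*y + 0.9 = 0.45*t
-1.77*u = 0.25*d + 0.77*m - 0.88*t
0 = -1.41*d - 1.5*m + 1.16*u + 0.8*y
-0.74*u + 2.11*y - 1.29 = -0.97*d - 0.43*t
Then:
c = -0.58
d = 0.90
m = -0.77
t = -0.61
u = -0.10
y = 0.29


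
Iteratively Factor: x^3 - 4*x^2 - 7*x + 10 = (x - 1)*(x^2 - 3*x - 10) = (x - 1)*(x + 2)*(x - 5)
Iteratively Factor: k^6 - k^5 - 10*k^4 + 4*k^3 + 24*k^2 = (k)*(k^5 - k^4 - 10*k^3 + 4*k^2 + 24*k) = k^2*(k^4 - k^3 - 10*k^2 + 4*k + 24) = k^2*(k + 2)*(k^3 - 3*k^2 - 4*k + 12) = k^2*(k - 3)*(k + 2)*(k^2 - 4) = k^2*(k - 3)*(k - 2)*(k + 2)*(k + 2)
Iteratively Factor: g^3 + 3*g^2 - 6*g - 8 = (g - 2)*(g^2 + 5*g + 4) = (g - 2)*(g + 4)*(g + 1)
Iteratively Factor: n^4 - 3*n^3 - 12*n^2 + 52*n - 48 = (n - 3)*(n^3 - 12*n + 16) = (n - 3)*(n - 2)*(n^2 + 2*n - 8) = (n - 3)*(n - 2)^2*(n + 4)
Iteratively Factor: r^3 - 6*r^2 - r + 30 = (r - 5)*(r^2 - r - 6) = (r - 5)*(r + 2)*(r - 3)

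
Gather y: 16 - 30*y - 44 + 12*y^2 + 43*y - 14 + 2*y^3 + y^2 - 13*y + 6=2*y^3 + 13*y^2 - 36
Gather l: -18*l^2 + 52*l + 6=-18*l^2 + 52*l + 6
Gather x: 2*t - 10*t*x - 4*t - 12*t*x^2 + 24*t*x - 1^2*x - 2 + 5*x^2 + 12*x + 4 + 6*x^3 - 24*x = -2*t + 6*x^3 + x^2*(5 - 12*t) + x*(14*t - 13) + 2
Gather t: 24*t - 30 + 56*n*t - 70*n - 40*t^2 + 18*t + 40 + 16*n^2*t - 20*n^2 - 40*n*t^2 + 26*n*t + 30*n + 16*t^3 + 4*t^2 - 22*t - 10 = -20*n^2 - 40*n + 16*t^3 + t^2*(-40*n - 36) + t*(16*n^2 + 82*n + 20)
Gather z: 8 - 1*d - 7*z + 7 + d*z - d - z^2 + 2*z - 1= -2*d - z^2 + z*(d - 5) + 14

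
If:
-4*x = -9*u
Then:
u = 4*x/9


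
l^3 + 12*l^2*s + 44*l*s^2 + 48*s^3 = (l + 2*s)*(l + 4*s)*(l + 6*s)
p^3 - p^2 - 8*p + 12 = (p - 2)^2*(p + 3)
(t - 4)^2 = t^2 - 8*t + 16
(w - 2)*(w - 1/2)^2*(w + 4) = w^4 + w^3 - 39*w^2/4 + 17*w/2 - 2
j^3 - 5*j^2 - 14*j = j*(j - 7)*(j + 2)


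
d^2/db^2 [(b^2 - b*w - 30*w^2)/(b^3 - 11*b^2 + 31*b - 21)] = 2*((-(2*b - w)*(3*b^2 - 22*b + 31) + (3*b - 11)*(-b^2 + b*w + 30*w^2))*(b^3 - 11*b^2 + 31*b - 21) - (-b^2 + b*w + 30*w^2)*(3*b^2 - 22*b + 31)^2 + (b^3 - 11*b^2 + 31*b - 21)^2)/(b^3 - 11*b^2 + 31*b - 21)^3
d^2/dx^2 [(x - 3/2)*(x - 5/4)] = 2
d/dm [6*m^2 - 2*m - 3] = 12*m - 2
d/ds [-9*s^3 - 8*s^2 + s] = -27*s^2 - 16*s + 1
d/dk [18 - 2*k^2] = -4*k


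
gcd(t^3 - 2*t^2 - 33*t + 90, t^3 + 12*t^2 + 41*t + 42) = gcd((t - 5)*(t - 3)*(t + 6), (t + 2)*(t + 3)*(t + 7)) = 1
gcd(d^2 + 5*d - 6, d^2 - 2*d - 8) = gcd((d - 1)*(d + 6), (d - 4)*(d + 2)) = 1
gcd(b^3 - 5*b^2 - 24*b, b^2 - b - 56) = b - 8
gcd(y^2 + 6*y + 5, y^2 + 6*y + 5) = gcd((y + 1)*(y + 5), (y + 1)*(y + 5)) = y^2 + 6*y + 5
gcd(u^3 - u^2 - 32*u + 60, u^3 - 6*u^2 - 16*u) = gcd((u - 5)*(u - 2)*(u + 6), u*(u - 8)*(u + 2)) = 1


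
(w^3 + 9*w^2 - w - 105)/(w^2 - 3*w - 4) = (-w^3 - 9*w^2 + w + 105)/(-w^2 + 3*w + 4)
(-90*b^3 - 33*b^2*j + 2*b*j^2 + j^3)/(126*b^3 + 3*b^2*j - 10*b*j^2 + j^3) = (-5*b - j)/(7*b - j)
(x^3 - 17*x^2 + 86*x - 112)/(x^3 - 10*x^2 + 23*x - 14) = (x - 8)/(x - 1)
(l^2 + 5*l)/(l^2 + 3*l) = (l + 5)/(l + 3)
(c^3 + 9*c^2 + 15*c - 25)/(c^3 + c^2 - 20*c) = (c^2 + 4*c - 5)/(c*(c - 4))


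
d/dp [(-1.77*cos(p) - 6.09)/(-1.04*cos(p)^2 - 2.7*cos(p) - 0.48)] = (1.8408*cos(p)^2 + 12.6672*cos(p) + 15.5934)*sin(p)/(1.0816*cos(p)^4 + 5.616*cos(p)^3 + 8.2884*cos(p)^2 + 2.592*cos(p) + 0.2304)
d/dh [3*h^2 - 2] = 6*h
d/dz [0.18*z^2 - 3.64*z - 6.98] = 0.36*z - 3.64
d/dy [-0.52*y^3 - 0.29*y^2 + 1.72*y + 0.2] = -1.56*y^2 - 0.58*y + 1.72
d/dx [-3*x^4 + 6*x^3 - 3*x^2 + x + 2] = -12*x^3 + 18*x^2 - 6*x + 1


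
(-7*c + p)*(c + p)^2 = -7*c^3 - 13*c^2*p - 5*c*p^2 + p^3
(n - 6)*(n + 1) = n^2 - 5*n - 6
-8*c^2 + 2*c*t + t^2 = (-2*c + t)*(4*c + t)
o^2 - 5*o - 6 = (o - 6)*(o + 1)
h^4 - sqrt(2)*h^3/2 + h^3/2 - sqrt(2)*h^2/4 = h^2*(h + 1/2)*(h - sqrt(2)/2)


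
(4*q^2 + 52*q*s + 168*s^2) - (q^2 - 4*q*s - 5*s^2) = 3*q^2 + 56*q*s + 173*s^2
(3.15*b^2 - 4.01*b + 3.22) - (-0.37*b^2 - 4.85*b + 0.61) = 3.52*b^2 + 0.84*b + 2.61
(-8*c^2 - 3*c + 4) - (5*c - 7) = -8*c^2 - 8*c + 11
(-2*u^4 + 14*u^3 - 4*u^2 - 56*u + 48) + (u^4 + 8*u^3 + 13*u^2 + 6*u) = -u^4 + 22*u^3 + 9*u^2 - 50*u + 48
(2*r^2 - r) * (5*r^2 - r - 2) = 10*r^4 - 7*r^3 - 3*r^2 + 2*r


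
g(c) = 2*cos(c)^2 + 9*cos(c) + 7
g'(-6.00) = -3.59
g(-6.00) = 17.49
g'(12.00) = 6.64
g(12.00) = 16.02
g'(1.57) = -9.00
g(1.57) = 7.01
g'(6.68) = -4.90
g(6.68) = 17.00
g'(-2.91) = 1.17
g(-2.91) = 0.13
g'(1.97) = -6.86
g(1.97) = 3.80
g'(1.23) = -9.74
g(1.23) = 10.23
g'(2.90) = -1.22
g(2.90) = 0.15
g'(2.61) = -2.81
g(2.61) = 0.73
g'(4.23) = 6.33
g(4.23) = 3.26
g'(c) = -4*sin(c)*cos(c) - 9*sin(c)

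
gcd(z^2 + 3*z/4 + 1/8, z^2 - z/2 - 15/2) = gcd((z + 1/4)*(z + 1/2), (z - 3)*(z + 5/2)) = 1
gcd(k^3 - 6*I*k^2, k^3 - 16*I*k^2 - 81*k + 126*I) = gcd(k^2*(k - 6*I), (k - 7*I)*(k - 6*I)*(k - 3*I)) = k - 6*I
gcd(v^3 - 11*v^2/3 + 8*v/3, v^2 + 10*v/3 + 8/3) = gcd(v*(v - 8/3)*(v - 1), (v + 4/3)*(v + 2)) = 1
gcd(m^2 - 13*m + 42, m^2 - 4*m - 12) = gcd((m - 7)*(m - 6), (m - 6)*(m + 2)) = m - 6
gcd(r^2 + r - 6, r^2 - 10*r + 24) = 1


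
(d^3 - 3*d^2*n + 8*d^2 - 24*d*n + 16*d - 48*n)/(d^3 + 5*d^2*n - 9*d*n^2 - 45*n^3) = (d^2 + 8*d + 16)/(d^2 + 8*d*n + 15*n^2)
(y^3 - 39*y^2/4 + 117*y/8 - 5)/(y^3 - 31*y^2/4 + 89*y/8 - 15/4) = (y - 8)/(y - 6)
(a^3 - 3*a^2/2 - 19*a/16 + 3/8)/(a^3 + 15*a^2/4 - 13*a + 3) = (a + 3/4)/(a + 6)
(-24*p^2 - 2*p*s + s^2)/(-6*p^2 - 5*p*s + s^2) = (4*p + s)/(p + s)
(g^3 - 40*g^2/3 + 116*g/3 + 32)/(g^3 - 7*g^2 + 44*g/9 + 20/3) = 3*(g - 8)/(3*g - 5)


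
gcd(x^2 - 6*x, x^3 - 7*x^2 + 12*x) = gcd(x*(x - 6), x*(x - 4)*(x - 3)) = x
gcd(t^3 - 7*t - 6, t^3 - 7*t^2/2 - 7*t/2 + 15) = t^2 - t - 6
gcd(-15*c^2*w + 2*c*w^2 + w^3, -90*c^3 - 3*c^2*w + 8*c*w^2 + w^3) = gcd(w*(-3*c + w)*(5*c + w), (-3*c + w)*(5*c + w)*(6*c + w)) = -15*c^2 + 2*c*w + w^2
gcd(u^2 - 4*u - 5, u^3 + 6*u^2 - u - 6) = u + 1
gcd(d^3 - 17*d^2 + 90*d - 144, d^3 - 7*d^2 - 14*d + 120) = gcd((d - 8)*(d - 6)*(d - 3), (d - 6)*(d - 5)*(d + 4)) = d - 6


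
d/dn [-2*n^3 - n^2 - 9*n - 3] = -6*n^2 - 2*n - 9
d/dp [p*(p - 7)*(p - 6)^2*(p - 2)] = 5*p^4 - 84*p^3 + 474*p^2 - 984*p + 504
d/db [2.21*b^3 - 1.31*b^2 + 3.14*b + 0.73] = 6.63*b^2 - 2.62*b + 3.14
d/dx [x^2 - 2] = 2*x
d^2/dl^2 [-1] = 0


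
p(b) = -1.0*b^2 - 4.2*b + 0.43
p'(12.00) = -28.20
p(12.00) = -193.97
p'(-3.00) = 1.80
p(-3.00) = 4.03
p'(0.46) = -5.12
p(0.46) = -1.71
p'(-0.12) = -3.96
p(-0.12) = 0.92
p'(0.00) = -4.20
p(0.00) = 0.43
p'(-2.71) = 1.22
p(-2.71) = 4.47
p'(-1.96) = -0.28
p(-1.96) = 4.82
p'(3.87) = -11.94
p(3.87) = -30.80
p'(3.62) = -11.44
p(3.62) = -27.88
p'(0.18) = -4.56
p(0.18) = -0.36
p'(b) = -2.0*b - 4.2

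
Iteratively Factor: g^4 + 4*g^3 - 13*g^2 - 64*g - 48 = (g + 3)*(g^3 + g^2 - 16*g - 16) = (g - 4)*(g + 3)*(g^2 + 5*g + 4) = (g - 4)*(g + 3)*(g + 4)*(g + 1)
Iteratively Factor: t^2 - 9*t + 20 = (t - 4)*(t - 5)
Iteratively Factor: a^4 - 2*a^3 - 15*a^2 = (a)*(a^3 - 2*a^2 - 15*a) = a*(a + 3)*(a^2 - 5*a) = a*(a - 5)*(a + 3)*(a)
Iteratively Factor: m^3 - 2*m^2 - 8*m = (m - 4)*(m^2 + 2*m) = m*(m - 4)*(m + 2)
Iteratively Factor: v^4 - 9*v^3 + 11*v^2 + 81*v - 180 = (v - 3)*(v^3 - 6*v^2 - 7*v + 60) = (v - 3)*(v + 3)*(v^2 - 9*v + 20) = (v - 5)*(v - 3)*(v + 3)*(v - 4)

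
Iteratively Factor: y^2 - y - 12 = (y - 4)*(y + 3)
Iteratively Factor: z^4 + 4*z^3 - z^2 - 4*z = (z + 4)*(z^3 - z) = (z + 1)*(z + 4)*(z^2 - z) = z*(z + 1)*(z + 4)*(z - 1)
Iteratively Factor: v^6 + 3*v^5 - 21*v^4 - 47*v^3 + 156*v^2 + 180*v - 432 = (v + 4)*(v^5 - v^4 - 17*v^3 + 21*v^2 + 72*v - 108) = (v - 2)*(v + 4)*(v^4 + v^3 - 15*v^2 - 9*v + 54) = (v - 2)*(v + 3)*(v + 4)*(v^3 - 2*v^2 - 9*v + 18) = (v - 2)^2*(v + 3)*(v + 4)*(v^2 - 9) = (v - 2)^2*(v + 3)^2*(v + 4)*(v - 3)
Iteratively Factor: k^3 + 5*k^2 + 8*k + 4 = (k + 1)*(k^2 + 4*k + 4) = (k + 1)*(k + 2)*(k + 2)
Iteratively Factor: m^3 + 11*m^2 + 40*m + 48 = (m + 3)*(m^2 + 8*m + 16) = (m + 3)*(m + 4)*(m + 4)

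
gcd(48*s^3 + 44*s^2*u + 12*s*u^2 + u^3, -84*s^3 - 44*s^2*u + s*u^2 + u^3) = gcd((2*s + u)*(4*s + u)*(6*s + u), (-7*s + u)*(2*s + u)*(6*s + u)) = 12*s^2 + 8*s*u + u^2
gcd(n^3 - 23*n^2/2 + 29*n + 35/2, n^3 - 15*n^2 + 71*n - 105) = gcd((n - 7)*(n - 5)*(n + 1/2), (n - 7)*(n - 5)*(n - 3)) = n^2 - 12*n + 35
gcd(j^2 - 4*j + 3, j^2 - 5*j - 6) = 1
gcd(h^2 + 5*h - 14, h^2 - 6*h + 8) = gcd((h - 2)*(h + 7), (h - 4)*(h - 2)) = h - 2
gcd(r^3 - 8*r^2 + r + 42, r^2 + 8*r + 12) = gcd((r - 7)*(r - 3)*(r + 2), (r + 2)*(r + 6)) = r + 2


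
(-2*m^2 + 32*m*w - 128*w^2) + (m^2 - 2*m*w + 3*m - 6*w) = -m^2 + 30*m*w + 3*m - 128*w^2 - 6*w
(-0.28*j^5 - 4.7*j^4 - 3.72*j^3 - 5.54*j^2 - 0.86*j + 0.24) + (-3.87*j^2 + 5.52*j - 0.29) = -0.28*j^5 - 4.7*j^4 - 3.72*j^3 - 9.41*j^2 + 4.66*j - 0.05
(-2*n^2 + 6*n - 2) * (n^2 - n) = -2*n^4 + 8*n^3 - 8*n^2 + 2*n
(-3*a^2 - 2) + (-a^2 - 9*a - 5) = -4*a^2 - 9*a - 7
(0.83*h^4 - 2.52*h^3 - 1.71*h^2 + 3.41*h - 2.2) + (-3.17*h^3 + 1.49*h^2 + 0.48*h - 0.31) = 0.83*h^4 - 5.69*h^3 - 0.22*h^2 + 3.89*h - 2.51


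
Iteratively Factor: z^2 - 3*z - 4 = (z - 4)*(z + 1)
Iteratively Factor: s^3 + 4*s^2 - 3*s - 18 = (s - 2)*(s^2 + 6*s + 9) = (s - 2)*(s + 3)*(s + 3)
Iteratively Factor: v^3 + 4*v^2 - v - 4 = (v + 4)*(v^2 - 1) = (v - 1)*(v + 4)*(v + 1)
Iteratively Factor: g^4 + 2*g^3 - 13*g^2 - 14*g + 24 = (g - 1)*(g^3 + 3*g^2 - 10*g - 24) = (g - 1)*(g + 4)*(g^2 - g - 6) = (g - 1)*(g + 2)*(g + 4)*(g - 3)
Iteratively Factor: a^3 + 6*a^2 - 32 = (a - 2)*(a^2 + 8*a + 16) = (a - 2)*(a + 4)*(a + 4)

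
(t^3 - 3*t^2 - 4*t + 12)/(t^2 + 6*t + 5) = (t^3 - 3*t^2 - 4*t + 12)/(t^2 + 6*t + 5)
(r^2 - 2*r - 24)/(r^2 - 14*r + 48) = (r + 4)/(r - 8)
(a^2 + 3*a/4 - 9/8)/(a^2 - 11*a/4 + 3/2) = (a + 3/2)/(a - 2)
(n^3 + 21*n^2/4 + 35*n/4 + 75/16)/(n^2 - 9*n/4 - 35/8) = (4*n^2 + 16*n + 15)/(2*(2*n - 7))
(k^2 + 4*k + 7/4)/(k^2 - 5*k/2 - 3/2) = (k + 7/2)/(k - 3)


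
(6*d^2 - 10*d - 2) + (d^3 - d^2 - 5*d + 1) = d^3 + 5*d^2 - 15*d - 1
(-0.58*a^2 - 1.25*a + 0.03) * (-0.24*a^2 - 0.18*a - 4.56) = 0.1392*a^4 + 0.4044*a^3 + 2.8626*a^2 + 5.6946*a - 0.1368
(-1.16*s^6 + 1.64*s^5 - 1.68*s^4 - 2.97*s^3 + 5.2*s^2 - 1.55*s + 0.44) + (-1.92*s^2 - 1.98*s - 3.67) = -1.16*s^6 + 1.64*s^5 - 1.68*s^4 - 2.97*s^3 + 3.28*s^2 - 3.53*s - 3.23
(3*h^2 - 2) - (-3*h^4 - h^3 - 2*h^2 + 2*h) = 3*h^4 + h^3 + 5*h^2 - 2*h - 2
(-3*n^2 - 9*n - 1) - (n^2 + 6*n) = -4*n^2 - 15*n - 1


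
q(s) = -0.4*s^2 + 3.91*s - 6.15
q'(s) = 3.91 - 0.8*s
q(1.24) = -1.92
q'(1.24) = 2.92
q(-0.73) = -9.22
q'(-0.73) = 4.49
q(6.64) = 2.18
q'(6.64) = -1.40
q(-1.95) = -15.30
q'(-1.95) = 5.47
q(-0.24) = -7.11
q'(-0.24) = 4.10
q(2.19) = 0.49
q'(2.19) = 2.16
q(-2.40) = -17.84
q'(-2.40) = 5.83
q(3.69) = 2.83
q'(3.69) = 0.96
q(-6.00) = -44.01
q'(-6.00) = 8.71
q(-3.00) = -21.48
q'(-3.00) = 6.31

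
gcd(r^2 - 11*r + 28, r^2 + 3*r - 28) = r - 4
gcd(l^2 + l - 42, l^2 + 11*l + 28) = l + 7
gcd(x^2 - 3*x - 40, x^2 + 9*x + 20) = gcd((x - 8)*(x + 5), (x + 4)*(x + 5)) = x + 5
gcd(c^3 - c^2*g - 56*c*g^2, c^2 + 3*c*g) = c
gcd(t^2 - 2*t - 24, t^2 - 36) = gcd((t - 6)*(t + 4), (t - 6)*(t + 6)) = t - 6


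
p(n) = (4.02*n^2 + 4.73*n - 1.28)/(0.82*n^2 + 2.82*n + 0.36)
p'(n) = (-1.64*n - 2.82)*(4.02*n^2 + 4.73*n - 1.28)/(0.82*n^2 + 2.82*n + 0.36)^2 + (8.04*n + 4.73)/(0.82*n^2 + 2.82*n + 0.36) = (7.4578*n^2 + 4.9936*n + 5.3124)/(0.6724*n^4 + 4.6248*n^3 + 8.5428*n^2 + 2.0304*n + 0.1296)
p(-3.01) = -29.91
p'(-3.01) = 118.43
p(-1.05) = 1.07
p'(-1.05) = 2.88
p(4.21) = 3.36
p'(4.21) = 0.22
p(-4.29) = 15.63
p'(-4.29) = 10.77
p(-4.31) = 15.42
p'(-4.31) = 10.35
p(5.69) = 3.63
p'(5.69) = 0.15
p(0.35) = 0.60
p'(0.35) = 3.81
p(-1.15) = 0.78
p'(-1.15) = 2.92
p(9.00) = 3.98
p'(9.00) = 0.08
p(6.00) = 3.67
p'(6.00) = 0.14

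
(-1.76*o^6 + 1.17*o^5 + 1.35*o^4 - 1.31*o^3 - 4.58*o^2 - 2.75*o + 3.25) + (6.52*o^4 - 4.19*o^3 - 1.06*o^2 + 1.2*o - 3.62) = -1.76*o^6 + 1.17*o^5 + 7.87*o^4 - 5.5*o^3 - 5.64*o^2 - 1.55*o - 0.37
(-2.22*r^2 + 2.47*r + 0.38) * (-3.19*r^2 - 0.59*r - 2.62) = 7.0818*r^4 - 6.5695*r^3 + 3.1469*r^2 - 6.6956*r - 0.9956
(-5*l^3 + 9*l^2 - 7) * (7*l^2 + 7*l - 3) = -35*l^5 + 28*l^4 + 78*l^3 - 76*l^2 - 49*l + 21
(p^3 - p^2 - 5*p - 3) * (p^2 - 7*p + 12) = p^5 - 8*p^4 + 14*p^3 + 20*p^2 - 39*p - 36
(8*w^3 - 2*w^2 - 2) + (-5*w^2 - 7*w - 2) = 8*w^3 - 7*w^2 - 7*w - 4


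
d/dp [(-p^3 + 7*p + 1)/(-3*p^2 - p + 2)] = ((6*p + 1)*(-p^3 + 7*p + 1) + (3*p^2 - 7)*(3*p^2 + p - 2))/(3*p^2 + p - 2)^2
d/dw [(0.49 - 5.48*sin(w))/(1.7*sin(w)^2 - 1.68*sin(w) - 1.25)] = (9.316*sin(w)^2 - 1.666*sin(w) + 7.6732)*cos(w)/(2.89*sin(w)^4 - 5.712*sin(w)^3 - 1.4276*sin(w)^2 + 4.2*sin(w) + 1.5625)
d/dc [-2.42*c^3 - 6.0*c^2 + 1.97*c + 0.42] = -7.26*c^2 - 12.0*c + 1.97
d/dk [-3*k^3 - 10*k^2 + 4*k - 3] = -9*k^2 - 20*k + 4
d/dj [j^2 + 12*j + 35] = 2*j + 12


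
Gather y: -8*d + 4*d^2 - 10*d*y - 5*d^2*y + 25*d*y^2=4*d^2 + 25*d*y^2 - 8*d + y*(-5*d^2 - 10*d)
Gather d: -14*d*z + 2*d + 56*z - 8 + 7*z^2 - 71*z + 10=d*(2 - 14*z) + 7*z^2 - 15*z + 2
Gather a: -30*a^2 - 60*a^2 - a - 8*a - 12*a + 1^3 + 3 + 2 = -90*a^2 - 21*a + 6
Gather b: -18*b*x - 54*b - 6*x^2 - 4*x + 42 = b*(-18*x - 54) - 6*x^2 - 4*x + 42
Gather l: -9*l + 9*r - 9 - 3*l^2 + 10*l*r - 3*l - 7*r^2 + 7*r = -3*l^2 + l*(10*r - 12) - 7*r^2 + 16*r - 9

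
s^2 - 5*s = s*(s - 5)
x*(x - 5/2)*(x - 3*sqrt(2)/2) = x^3 - 5*x^2/2 - 3*sqrt(2)*x^2/2 + 15*sqrt(2)*x/4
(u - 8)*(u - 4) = u^2 - 12*u + 32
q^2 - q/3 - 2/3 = (q - 1)*(q + 2/3)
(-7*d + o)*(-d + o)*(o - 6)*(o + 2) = 7*d^2*o^2 - 28*d^2*o - 84*d^2 - 8*d*o^3 + 32*d*o^2 + 96*d*o + o^4 - 4*o^3 - 12*o^2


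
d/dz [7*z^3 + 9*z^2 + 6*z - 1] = 21*z^2 + 18*z + 6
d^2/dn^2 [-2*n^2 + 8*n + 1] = -4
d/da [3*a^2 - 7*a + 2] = 6*a - 7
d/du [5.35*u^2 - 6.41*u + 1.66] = 10.7*u - 6.41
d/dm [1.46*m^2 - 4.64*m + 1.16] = 2.92*m - 4.64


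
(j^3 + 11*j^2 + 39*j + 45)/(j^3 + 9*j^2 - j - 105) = (j^2 + 6*j + 9)/(j^2 + 4*j - 21)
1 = 1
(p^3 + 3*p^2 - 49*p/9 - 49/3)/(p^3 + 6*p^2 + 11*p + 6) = (p^2 - 49/9)/(p^2 + 3*p + 2)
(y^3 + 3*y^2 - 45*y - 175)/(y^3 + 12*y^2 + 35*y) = (y^2 - 2*y - 35)/(y*(y + 7))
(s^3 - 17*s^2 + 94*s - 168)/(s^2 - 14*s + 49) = (s^2 - 10*s + 24)/(s - 7)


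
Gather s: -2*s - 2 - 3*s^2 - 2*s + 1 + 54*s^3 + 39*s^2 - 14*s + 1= 54*s^3 + 36*s^2 - 18*s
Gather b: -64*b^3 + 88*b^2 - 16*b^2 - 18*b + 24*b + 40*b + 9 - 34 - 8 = -64*b^3 + 72*b^2 + 46*b - 33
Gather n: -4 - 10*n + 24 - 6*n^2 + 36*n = -6*n^2 + 26*n + 20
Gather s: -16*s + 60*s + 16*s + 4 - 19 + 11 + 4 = 60*s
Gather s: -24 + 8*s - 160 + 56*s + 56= 64*s - 128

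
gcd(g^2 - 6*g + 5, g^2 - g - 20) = g - 5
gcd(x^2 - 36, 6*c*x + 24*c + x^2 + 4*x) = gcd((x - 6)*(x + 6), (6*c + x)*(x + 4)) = 1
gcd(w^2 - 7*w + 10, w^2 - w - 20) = w - 5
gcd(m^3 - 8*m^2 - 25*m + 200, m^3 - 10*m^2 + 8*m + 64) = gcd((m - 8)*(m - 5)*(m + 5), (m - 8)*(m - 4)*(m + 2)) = m - 8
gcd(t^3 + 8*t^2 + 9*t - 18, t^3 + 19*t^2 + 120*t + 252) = t + 6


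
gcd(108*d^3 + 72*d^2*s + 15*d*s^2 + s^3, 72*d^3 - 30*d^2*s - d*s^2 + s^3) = 6*d + s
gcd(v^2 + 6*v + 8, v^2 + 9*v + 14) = v + 2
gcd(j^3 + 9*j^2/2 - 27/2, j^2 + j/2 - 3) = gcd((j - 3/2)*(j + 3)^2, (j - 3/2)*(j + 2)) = j - 3/2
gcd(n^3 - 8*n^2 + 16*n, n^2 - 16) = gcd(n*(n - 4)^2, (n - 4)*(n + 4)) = n - 4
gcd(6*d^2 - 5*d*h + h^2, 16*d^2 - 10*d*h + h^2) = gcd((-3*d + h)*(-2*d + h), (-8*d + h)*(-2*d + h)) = 2*d - h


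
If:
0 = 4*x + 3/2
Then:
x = -3/8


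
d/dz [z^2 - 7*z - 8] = 2*z - 7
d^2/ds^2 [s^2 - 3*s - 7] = 2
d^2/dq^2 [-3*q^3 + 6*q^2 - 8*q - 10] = 12 - 18*q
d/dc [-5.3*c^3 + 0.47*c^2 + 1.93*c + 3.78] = -15.9*c^2 + 0.94*c + 1.93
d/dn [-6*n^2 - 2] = -12*n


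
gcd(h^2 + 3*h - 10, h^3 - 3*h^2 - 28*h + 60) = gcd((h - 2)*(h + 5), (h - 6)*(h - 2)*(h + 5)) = h^2 + 3*h - 10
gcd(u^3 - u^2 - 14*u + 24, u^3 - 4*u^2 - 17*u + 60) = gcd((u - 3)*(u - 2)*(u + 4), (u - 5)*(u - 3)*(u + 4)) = u^2 + u - 12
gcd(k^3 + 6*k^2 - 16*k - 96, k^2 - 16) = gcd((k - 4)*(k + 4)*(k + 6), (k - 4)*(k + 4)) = k^2 - 16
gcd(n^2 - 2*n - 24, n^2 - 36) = n - 6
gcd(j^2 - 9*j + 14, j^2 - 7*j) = j - 7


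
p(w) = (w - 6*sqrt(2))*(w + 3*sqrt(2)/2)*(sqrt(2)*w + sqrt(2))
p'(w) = sqrt(2)*(w - 6*sqrt(2))*(w + 3*sqrt(2)/2) + (w - 6*sqrt(2))*(sqrt(2)*w + sqrt(2)) + (w + 3*sqrt(2)/2)*(sqrt(2)*w + sqrt(2))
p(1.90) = -108.61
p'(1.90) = -47.97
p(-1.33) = 3.62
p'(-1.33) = -6.77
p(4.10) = -196.77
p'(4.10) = -25.34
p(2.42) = -133.22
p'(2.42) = -46.32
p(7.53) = -111.22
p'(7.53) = 91.86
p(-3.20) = -39.22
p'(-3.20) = 57.54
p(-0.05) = -23.75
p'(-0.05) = -33.69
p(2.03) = -114.83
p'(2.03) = -47.77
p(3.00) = -158.91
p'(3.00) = -41.79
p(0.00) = -25.46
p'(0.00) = -34.46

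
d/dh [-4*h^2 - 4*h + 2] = -8*h - 4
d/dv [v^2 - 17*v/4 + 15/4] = 2*v - 17/4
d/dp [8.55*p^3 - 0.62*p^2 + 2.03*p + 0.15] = 25.65*p^2 - 1.24*p + 2.03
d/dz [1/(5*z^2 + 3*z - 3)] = (-10*z - 3)/(5*z^2 + 3*z - 3)^2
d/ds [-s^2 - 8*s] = -2*s - 8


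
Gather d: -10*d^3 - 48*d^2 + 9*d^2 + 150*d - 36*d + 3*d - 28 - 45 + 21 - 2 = -10*d^3 - 39*d^2 + 117*d - 54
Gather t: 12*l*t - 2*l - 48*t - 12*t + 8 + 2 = -2*l + t*(12*l - 60) + 10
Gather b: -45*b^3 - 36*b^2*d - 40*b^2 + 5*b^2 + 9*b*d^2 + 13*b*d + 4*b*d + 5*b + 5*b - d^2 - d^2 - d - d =-45*b^3 + b^2*(-36*d - 35) + b*(9*d^2 + 17*d + 10) - 2*d^2 - 2*d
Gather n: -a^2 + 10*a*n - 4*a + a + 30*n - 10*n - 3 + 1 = -a^2 - 3*a + n*(10*a + 20) - 2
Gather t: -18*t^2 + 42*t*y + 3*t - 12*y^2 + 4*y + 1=-18*t^2 + t*(42*y + 3) - 12*y^2 + 4*y + 1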